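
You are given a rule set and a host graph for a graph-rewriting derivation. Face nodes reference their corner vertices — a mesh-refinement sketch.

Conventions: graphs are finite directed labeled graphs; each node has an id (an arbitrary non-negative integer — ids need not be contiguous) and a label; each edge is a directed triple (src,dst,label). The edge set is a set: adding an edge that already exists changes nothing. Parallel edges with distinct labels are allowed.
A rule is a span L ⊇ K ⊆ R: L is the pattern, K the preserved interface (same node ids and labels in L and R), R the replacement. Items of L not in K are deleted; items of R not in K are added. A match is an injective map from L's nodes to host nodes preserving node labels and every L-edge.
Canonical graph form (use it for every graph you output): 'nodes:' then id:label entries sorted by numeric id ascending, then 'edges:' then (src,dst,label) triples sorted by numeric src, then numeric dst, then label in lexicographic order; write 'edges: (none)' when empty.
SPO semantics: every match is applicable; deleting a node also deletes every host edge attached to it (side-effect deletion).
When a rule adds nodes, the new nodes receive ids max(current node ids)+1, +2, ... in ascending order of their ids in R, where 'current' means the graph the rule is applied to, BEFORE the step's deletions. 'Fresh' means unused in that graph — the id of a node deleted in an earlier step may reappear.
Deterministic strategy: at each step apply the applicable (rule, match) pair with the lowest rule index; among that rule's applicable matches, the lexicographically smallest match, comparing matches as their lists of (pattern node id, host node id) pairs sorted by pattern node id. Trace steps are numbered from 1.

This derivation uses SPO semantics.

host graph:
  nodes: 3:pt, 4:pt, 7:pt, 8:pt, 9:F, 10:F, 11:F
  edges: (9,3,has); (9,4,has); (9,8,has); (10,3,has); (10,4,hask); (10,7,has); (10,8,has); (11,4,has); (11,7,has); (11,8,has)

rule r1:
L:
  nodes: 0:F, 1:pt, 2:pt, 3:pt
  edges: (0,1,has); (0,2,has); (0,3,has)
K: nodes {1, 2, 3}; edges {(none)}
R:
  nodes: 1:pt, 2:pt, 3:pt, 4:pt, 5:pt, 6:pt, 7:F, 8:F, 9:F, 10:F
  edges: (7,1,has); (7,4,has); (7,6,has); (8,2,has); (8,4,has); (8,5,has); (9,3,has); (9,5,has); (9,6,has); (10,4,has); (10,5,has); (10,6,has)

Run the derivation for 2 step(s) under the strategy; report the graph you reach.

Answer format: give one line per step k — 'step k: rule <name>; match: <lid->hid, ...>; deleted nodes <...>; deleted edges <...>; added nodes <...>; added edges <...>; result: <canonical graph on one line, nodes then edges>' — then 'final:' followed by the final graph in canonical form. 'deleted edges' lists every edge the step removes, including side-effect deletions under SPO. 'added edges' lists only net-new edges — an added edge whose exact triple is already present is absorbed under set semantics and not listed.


step 1: rule r1; match: 0->9, 1->3, 2->4, 3->8; deleted nodes 9; deleted edges (9,3,has); (9,4,has); (9,8,has); added nodes 12, 13, 14, 15, 16, 17, 18; added edges (15,3,has); (15,12,has); (15,14,has); (16,4,has); (16,12,has); (16,13,has); (17,8,has); (17,13,has); (17,14,has); (18,12,has); (18,13,has); (18,14,has); result: nodes: 3:pt, 4:pt, 7:pt, 8:pt, 10:F, 11:F, 12:pt, 13:pt, 14:pt, 15:F, 16:F, 17:F, 18:F edges: (10,3,has); (10,4,hask); (10,7,has); (10,8,has); (11,4,has); (11,7,has); (11,8,has); (15,3,has); (15,12,has); (15,14,has); (16,4,has); (16,12,has); (16,13,has); (17,8,has); (17,13,has); (17,14,has); (18,12,has); (18,13,has); (18,14,has)
step 2: rule r1; match: 0->10, 1->3, 2->7, 3->8; deleted nodes 10; deleted edges (10,3,has); (10,4,hask); (10,7,has); (10,8,has); added nodes 19, 20, 21, 22, 23, 24, 25; added edges (22,3,has); (22,19,has); (22,21,has); (23,7,has); (23,19,has); (23,20,has); (24,8,has); (24,20,has); (24,21,has); (25,19,has); (25,20,has); (25,21,has); result: nodes: 3:pt, 4:pt, 7:pt, 8:pt, 11:F, 12:pt, 13:pt, 14:pt, 15:F, 16:F, 17:F, 18:F, 19:pt, 20:pt, 21:pt, 22:F, 23:F, 24:F, 25:F edges: (11,4,has); (11,7,has); (11,8,has); (15,3,has); (15,12,has); (15,14,has); (16,4,has); (16,12,has); (16,13,has); (17,8,has); (17,13,has); (17,14,has); (18,12,has); (18,13,has); (18,14,has); (22,3,has); (22,19,has); (22,21,has); (23,7,has); (23,19,has); (23,20,has); (24,8,has); (24,20,has); (24,21,has); (25,19,has); (25,20,has); (25,21,has)
final:
nodes: 3:pt, 4:pt, 7:pt, 8:pt, 11:F, 12:pt, 13:pt, 14:pt, 15:F, 16:F, 17:F, 18:F, 19:pt, 20:pt, 21:pt, 22:F, 23:F, 24:F, 25:F
edges: (11,4,has); (11,7,has); (11,8,has); (15,3,has); (15,12,has); (15,14,has); (16,4,has); (16,12,has); (16,13,has); (17,8,has); (17,13,has); (17,14,has); (18,12,has); (18,13,has); (18,14,has); (22,3,has); (22,19,has); (22,21,has); (23,7,has); (23,19,has); (23,20,has); (24,8,has); (24,20,has); (24,21,has); (25,19,has); (25,20,has); (25,21,has)


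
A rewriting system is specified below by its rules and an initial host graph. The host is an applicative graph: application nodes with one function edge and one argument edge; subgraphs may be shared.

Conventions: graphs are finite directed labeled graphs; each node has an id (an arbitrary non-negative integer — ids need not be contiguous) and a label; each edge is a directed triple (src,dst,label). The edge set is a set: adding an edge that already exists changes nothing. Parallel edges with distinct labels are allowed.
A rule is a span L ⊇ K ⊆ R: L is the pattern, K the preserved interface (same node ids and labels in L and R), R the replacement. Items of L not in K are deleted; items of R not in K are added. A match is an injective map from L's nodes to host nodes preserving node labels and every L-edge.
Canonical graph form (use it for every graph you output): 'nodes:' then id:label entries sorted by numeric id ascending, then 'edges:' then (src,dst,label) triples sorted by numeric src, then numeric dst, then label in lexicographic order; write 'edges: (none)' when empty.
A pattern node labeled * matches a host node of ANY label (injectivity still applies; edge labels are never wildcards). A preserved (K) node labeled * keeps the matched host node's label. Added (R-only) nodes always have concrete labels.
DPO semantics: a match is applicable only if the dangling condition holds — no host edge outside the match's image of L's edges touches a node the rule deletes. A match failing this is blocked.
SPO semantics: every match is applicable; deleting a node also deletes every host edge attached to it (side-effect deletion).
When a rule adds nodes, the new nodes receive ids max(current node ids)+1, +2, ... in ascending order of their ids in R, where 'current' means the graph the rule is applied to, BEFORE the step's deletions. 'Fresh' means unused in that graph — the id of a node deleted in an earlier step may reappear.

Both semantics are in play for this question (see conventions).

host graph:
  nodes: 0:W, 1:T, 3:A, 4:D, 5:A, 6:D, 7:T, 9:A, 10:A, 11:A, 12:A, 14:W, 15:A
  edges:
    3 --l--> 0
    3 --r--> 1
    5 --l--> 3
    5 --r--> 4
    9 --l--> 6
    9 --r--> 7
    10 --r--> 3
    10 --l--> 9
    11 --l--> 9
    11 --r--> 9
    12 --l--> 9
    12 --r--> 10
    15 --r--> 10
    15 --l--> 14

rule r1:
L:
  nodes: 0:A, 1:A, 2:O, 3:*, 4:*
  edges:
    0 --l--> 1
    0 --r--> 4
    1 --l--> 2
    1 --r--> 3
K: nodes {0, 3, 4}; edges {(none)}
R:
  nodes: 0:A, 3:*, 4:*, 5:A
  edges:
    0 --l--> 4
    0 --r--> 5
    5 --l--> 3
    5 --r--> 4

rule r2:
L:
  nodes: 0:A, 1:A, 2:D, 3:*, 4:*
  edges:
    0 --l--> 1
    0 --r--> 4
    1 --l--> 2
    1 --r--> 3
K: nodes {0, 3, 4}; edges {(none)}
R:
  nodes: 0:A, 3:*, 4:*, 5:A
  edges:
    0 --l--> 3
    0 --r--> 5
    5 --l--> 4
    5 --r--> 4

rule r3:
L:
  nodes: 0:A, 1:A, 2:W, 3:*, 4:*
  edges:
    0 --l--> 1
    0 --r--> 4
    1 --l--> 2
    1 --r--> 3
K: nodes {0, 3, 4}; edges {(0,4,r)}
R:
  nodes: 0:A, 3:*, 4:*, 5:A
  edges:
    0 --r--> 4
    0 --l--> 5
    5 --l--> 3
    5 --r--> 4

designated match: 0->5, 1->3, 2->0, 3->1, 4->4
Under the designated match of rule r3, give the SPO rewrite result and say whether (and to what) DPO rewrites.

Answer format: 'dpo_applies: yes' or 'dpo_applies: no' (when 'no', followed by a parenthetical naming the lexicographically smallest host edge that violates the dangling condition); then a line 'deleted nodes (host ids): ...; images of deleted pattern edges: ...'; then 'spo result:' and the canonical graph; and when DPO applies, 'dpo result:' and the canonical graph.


dpo_applies: no
(the rule deletes node 3, which keeps host edge (10,3,r) outside the match image — the dangling condition fails, DPO blocks; SPO proceeds and side-deletes such edges)
deleted nodes (host ids): 0, 3; images of deleted pattern edges: (3,0,l); (3,1,r); (5,3,l)
spo result:
nodes: 1:T, 4:D, 5:A, 6:D, 7:T, 9:A, 10:A, 11:A, 12:A, 14:W, 15:A, 16:A
edges: (5,4,r); (5,16,l); (9,6,l); (9,7,r); (10,9,l); (11,9,l); (11,9,r); (12,9,l); (12,10,r); (15,10,r); (15,14,l); (16,1,l); (16,4,r)


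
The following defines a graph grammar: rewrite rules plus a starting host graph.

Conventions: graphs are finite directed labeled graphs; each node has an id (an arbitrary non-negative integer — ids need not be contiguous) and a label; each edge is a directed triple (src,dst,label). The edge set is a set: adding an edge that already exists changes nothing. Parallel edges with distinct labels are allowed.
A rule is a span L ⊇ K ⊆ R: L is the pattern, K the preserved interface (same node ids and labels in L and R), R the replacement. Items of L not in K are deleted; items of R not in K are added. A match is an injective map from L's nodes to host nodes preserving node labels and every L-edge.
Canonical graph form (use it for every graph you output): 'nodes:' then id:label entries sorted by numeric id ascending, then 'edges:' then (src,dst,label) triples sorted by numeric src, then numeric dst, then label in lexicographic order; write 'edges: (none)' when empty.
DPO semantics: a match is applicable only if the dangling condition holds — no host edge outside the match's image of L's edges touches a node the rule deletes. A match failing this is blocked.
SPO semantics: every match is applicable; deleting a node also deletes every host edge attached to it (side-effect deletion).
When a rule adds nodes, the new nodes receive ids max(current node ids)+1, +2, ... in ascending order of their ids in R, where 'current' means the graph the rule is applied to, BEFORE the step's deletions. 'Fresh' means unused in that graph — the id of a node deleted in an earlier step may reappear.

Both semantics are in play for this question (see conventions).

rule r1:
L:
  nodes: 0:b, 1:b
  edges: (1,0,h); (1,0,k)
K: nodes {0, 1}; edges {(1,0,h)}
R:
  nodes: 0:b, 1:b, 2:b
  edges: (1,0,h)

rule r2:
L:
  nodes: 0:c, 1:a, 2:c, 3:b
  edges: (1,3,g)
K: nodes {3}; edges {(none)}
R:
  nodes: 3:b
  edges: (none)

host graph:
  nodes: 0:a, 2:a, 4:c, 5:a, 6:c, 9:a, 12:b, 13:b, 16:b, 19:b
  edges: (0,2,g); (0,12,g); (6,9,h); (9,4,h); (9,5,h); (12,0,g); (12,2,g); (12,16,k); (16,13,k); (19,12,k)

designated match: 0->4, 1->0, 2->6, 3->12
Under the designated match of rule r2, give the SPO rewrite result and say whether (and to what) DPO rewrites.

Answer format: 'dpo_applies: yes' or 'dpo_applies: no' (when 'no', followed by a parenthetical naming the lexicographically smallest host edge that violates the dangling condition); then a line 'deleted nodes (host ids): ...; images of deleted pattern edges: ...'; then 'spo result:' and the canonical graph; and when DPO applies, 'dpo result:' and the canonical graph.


dpo_applies: no
(the rule deletes node 0, which keeps host edge (0,2,g) outside the match image — the dangling condition fails, DPO blocks; SPO proceeds and side-deletes such edges)
deleted nodes (host ids): 0, 4, 6; images of deleted pattern edges: (0,12,g)
spo result:
nodes: 2:a, 5:a, 9:a, 12:b, 13:b, 16:b, 19:b
edges: (9,5,h); (12,2,g); (12,16,k); (16,13,k); (19,12,k)


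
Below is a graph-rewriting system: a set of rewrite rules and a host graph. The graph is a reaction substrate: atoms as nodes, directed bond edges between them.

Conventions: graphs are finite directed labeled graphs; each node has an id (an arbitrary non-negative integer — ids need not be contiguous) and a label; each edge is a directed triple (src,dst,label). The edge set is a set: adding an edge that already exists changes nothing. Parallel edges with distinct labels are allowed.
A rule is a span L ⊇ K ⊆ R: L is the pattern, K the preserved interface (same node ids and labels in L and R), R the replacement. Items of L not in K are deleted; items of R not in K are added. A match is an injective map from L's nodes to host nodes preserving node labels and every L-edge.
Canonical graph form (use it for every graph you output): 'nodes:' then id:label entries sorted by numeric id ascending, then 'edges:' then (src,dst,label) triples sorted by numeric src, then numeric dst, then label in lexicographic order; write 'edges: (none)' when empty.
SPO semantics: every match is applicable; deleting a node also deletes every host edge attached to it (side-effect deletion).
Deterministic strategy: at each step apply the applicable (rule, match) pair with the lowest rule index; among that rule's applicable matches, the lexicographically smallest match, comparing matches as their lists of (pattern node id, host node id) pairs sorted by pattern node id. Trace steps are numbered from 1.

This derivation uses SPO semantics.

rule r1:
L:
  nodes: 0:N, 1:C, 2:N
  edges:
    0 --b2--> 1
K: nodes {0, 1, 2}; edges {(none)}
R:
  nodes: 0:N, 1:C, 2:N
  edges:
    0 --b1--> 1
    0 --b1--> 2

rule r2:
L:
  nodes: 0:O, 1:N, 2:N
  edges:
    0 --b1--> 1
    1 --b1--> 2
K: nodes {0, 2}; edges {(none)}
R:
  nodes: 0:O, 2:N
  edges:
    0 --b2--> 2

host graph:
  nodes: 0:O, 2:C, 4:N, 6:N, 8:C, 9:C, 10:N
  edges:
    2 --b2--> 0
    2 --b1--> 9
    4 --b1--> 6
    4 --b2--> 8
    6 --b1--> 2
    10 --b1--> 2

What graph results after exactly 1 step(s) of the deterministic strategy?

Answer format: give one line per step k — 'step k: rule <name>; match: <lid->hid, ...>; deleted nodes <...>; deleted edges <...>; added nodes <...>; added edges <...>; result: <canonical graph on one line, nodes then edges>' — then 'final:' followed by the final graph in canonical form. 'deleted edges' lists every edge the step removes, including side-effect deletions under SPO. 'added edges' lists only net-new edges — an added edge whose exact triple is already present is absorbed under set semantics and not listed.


step 1: rule r1; match: 0->4, 1->8, 2->6; deleted nodes (none); deleted edges (4,8,b2); added nodes (none); added edges (4,8,b1); result: nodes: 0:O, 2:C, 4:N, 6:N, 8:C, 9:C, 10:N edges: (2,0,b2); (2,9,b1); (4,6,b1); (4,8,b1); (6,2,b1); (10,2,b1)
final:
nodes: 0:O, 2:C, 4:N, 6:N, 8:C, 9:C, 10:N
edges: (2,0,b2); (2,9,b1); (4,6,b1); (4,8,b1); (6,2,b1); (10,2,b1)


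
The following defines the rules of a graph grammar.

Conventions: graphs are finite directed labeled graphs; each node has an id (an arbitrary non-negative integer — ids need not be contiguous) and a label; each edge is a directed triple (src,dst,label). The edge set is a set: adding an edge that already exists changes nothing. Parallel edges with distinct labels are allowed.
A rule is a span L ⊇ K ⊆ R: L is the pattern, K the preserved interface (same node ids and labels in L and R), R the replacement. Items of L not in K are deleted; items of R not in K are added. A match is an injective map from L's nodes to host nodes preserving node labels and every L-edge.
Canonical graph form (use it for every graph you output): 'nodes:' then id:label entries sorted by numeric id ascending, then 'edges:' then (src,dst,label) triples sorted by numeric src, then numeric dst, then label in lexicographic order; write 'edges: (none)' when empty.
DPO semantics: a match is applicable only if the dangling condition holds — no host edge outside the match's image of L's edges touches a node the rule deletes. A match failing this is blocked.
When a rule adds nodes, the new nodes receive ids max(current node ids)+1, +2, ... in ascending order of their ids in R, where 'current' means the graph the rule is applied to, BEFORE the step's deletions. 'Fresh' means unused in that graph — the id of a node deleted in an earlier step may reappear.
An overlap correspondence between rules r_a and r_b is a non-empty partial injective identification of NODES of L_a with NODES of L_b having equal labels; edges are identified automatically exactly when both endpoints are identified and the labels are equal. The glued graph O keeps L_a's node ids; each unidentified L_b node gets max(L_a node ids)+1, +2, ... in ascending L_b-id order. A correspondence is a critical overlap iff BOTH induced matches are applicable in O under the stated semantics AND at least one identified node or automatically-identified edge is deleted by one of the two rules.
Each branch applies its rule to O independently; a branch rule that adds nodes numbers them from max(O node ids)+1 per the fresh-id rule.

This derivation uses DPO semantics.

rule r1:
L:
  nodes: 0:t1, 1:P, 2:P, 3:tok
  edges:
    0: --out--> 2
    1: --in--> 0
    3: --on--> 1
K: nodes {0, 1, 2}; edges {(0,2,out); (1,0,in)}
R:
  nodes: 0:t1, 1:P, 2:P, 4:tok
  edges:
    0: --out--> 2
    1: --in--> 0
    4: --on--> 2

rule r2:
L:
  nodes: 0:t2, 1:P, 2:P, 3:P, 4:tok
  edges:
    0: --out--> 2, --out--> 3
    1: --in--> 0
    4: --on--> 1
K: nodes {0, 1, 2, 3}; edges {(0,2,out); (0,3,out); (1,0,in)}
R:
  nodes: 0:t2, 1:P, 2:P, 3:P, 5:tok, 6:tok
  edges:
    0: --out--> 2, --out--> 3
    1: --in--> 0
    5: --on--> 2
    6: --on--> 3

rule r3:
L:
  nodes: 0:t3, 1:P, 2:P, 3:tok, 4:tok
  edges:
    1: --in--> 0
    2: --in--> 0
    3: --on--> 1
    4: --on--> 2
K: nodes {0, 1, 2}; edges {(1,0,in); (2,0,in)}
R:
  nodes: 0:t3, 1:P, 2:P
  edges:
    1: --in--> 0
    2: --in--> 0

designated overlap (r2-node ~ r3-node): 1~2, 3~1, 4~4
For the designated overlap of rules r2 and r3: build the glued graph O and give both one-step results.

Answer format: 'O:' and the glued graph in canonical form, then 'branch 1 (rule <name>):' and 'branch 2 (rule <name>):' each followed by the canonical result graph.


O:
nodes: 0:t2, 1:P, 2:P, 3:P, 4:tok, 5:t3, 6:tok
edges: (0,2,out); (0,3,out); (1,0,in); (1,5,in); (3,5,in); (4,1,on); (6,3,on)
branch 1 (rule r2):
nodes: 0:t2, 1:P, 2:P, 3:P, 5:t3, 6:tok, 7:tok, 8:tok
edges: (0,2,out); (0,3,out); (1,0,in); (1,5,in); (3,5,in); (6,3,on); (7,2,on); (8,3,on)
branch 2 (rule r3):
nodes: 0:t2, 1:P, 2:P, 3:P, 5:t3
edges: (0,2,out); (0,3,out); (1,0,in); (1,5,in); (3,5,in)


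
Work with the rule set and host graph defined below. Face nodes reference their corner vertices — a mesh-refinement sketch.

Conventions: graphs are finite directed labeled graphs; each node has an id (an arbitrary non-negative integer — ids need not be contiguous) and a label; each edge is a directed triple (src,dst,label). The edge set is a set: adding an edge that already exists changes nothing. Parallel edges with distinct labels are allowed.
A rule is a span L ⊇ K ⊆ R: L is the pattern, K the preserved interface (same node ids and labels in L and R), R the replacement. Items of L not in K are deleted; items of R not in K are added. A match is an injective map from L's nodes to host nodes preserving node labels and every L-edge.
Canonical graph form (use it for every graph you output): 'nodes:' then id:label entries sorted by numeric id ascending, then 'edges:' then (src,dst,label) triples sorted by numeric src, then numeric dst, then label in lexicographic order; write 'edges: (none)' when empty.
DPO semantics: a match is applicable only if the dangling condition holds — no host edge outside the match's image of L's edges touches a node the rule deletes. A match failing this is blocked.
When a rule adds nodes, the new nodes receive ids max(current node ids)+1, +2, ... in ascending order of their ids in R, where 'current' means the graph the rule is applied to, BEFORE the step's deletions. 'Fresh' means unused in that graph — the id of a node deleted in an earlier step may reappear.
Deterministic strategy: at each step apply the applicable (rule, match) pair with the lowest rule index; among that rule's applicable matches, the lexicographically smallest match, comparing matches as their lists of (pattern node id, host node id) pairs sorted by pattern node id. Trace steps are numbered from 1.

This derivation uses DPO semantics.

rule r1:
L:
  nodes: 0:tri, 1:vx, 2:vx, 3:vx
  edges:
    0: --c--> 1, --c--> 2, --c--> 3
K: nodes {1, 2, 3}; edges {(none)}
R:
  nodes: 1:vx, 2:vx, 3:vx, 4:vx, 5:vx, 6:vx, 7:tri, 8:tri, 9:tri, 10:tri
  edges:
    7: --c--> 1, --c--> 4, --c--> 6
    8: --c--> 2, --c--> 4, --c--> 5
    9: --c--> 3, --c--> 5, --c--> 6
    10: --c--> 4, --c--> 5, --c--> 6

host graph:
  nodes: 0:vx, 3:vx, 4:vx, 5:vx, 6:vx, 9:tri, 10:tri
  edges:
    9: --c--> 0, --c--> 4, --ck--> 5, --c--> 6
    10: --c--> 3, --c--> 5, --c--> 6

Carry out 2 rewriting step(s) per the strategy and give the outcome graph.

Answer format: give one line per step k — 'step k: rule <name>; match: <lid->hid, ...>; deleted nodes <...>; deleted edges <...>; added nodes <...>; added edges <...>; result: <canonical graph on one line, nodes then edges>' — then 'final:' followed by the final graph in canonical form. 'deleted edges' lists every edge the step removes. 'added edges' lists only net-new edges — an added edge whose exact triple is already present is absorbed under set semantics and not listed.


step 1: rule r1; match: 0->10, 1->3, 2->5, 3->6; deleted nodes 10; deleted edges (10,3,c); (10,5,c); (10,6,c); added nodes 11, 12, 13, 14, 15, 16, 17; added edges (14,3,c); (14,11,c); (14,13,c); (15,5,c); (15,11,c); (15,12,c); (16,6,c); (16,12,c); (16,13,c); (17,11,c); (17,12,c); (17,13,c); result: nodes: 0:vx, 3:vx, 4:vx, 5:vx, 6:vx, 9:tri, 11:vx, 12:vx, 13:vx, 14:tri, 15:tri, 16:tri, 17:tri edges: (9,0,c); (9,4,c); (9,5,ck); (9,6,c); (14,3,c); (14,11,c); (14,13,c); (15,5,c); (15,11,c); (15,12,c); (16,6,c); (16,12,c); (16,13,c); (17,11,c); (17,12,c); (17,13,c)
step 2: rule r1; match: 0->14, 1->3, 2->11, 3->13; deleted nodes 14; deleted edges (14,3,c); (14,11,c); (14,13,c); added nodes 18, 19, 20, 21, 22, 23, 24; added edges (21,3,c); (21,18,c); (21,20,c); (22,11,c); (22,18,c); (22,19,c); (23,13,c); (23,19,c); (23,20,c); (24,18,c); (24,19,c); (24,20,c); result: nodes: 0:vx, 3:vx, 4:vx, 5:vx, 6:vx, 9:tri, 11:vx, 12:vx, 13:vx, 15:tri, 16:tri, 17:tri, 18:vx, 19:vx, 20:vx, 21:tri, 22:tri, 23:tri, 24:tri edges: (9,0,c); (9,4,c); (9,5,ck); (9,6,c); (15,5,c); (15,11,c); (15,12,c); (16,6,c); (16,12,c); (16,13,c); (17,11,c); (17,12,c); (17,13,c); (21,3,c); (21,18,c); (21,20,c); (22,11,c); (22,18,c); (22,19,c); (23,13,c); (23,19,c); (23,20,c); (24,18,c); (24,19,c); (24,20,c)
final:
nodes: 0:vx, 3:vx, 4:vx, 5:vx, 6:vx, 9:tri, 11:vx, 12:vx, 13:vx, 15:tri, 16:tri, 17:tri, 18:vx, 19:vx, 20:vx, 21:tri, 22:tri, 23:tri, 24:tri
edges: (9,0,c); (9,4,c); (9,5,ck); (9,6,c); (15,5,c); (15,11,c); (15,12,c); (16,6,c); (16,12,c); (16,13,c); (17,11,c); (17,12,c); (17,13,c); (21,3,c); (21,18,c); (21,20,c); (22,11,c); (22,18,c); (22,19,c); (23,13,c); (23,19,c); (23,20,c); (24,18,c); (24,19,c); (24,20,c)


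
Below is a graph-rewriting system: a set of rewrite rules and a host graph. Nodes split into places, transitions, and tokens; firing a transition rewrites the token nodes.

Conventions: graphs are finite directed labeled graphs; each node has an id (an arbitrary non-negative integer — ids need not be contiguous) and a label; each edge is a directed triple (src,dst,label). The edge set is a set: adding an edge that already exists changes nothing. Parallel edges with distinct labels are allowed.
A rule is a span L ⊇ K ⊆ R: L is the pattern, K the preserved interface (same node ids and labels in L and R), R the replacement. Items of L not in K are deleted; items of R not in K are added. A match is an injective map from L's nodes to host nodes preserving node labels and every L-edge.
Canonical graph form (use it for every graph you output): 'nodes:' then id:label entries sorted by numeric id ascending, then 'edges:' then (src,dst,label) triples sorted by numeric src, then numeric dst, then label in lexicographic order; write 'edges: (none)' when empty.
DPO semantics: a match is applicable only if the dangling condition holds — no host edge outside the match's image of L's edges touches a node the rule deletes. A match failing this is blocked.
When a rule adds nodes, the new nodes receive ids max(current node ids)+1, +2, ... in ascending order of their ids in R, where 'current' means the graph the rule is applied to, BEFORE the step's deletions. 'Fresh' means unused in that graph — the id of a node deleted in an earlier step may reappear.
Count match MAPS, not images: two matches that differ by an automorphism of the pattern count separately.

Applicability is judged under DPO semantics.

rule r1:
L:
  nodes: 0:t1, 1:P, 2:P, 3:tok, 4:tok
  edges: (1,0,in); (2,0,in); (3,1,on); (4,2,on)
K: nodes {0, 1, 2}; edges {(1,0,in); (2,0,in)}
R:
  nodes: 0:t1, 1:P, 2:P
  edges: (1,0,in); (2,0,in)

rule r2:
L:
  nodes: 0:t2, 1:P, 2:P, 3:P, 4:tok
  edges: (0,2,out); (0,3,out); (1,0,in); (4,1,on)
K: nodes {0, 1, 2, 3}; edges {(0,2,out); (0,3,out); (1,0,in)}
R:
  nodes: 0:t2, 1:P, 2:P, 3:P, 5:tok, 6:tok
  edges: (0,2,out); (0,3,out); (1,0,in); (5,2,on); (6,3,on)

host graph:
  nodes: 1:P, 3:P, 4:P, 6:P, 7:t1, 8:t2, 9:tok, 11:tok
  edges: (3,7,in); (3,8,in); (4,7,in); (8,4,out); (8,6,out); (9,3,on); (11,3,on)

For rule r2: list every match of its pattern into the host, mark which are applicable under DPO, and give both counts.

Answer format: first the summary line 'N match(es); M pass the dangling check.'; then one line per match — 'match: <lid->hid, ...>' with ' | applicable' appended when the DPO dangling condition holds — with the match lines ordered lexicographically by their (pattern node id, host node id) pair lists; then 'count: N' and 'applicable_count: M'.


4 match(es); 4 pass the dangling check.
match: 0->8, 1->3, 2->4, 3->6, 4->9 | applicable
match: 0->8, 1->3, 2->4, 3->6, 4->11 | applicable
match: 0->8, 1->3, 2->6, 3->4, 4->9 | applicable
match: 0->8, 1->3, 2->6, 3->4, 4->11 | applicable
count: 4
applicable_count: 4


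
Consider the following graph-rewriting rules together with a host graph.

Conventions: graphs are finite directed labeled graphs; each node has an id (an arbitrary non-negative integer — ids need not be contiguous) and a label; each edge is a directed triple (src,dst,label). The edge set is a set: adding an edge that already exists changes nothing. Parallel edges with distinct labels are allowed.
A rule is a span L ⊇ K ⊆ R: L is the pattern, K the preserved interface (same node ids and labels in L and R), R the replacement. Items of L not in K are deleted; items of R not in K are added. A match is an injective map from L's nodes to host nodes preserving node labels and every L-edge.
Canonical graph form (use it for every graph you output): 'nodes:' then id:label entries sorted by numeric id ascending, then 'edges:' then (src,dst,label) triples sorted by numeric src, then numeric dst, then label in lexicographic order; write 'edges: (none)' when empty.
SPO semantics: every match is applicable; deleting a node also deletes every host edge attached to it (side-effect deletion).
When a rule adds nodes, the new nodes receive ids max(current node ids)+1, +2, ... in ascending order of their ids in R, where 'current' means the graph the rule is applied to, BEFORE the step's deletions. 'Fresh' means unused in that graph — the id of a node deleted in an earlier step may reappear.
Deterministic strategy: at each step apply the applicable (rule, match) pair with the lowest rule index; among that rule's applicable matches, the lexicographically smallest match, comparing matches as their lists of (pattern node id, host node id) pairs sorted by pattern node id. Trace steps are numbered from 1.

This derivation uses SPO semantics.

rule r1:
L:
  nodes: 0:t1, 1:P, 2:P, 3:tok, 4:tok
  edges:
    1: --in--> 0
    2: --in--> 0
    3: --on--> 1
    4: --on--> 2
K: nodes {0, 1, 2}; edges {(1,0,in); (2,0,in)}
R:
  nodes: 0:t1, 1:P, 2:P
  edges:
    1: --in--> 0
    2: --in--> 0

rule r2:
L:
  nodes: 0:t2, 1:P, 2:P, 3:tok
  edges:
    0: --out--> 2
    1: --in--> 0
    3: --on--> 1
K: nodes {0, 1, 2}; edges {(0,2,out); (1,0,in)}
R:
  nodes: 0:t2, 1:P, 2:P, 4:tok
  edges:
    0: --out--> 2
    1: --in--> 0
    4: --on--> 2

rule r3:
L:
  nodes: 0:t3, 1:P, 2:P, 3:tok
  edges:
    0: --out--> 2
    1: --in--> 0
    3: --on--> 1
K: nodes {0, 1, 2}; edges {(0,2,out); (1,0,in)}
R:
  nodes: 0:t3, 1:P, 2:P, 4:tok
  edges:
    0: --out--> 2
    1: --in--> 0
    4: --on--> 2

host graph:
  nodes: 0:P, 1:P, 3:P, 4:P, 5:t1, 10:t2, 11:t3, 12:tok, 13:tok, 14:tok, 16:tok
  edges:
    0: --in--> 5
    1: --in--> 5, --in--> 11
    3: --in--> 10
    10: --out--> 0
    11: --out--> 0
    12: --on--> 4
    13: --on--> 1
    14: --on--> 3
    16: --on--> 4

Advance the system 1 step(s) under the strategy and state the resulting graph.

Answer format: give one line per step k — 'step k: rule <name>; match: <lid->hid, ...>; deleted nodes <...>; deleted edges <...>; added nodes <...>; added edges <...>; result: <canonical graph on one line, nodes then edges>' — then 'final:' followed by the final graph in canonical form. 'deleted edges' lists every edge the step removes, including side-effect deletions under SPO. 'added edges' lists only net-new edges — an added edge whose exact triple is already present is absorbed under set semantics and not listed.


step 1: rule r2; match: 0->10, 1->3, 2->0, 3->14; deleted nodes 14; deleted edges (14,3,on); added nodes 17; added edges (17,0,on); result: nodes: 0:P, 1:P, 3:P, 4:P, 5:t1, 10:t2, 11:t3, 12:tok, 13:tok, 16:tok, 17:tok edges: (0,5,in); (1,5,in); (1,11,in); (3,10,in); (10,0,out); (11,0,out); (12,4,on); (13,1,on); (16,4,on); (17,0,on)
final:
nodes: 0:P, 1:P, 3:P, 4:P, 5:t1, 10:t2, 11:t3, 12:tok, 13:tok, 16:tok, 17:tok
edges: (0,5,in); (1,5,in); (1,11,in); (3,10,in); (10,0,out); (11,0,out); (12,4,on); (13,1,on); (16,4,on); (17,0,on)


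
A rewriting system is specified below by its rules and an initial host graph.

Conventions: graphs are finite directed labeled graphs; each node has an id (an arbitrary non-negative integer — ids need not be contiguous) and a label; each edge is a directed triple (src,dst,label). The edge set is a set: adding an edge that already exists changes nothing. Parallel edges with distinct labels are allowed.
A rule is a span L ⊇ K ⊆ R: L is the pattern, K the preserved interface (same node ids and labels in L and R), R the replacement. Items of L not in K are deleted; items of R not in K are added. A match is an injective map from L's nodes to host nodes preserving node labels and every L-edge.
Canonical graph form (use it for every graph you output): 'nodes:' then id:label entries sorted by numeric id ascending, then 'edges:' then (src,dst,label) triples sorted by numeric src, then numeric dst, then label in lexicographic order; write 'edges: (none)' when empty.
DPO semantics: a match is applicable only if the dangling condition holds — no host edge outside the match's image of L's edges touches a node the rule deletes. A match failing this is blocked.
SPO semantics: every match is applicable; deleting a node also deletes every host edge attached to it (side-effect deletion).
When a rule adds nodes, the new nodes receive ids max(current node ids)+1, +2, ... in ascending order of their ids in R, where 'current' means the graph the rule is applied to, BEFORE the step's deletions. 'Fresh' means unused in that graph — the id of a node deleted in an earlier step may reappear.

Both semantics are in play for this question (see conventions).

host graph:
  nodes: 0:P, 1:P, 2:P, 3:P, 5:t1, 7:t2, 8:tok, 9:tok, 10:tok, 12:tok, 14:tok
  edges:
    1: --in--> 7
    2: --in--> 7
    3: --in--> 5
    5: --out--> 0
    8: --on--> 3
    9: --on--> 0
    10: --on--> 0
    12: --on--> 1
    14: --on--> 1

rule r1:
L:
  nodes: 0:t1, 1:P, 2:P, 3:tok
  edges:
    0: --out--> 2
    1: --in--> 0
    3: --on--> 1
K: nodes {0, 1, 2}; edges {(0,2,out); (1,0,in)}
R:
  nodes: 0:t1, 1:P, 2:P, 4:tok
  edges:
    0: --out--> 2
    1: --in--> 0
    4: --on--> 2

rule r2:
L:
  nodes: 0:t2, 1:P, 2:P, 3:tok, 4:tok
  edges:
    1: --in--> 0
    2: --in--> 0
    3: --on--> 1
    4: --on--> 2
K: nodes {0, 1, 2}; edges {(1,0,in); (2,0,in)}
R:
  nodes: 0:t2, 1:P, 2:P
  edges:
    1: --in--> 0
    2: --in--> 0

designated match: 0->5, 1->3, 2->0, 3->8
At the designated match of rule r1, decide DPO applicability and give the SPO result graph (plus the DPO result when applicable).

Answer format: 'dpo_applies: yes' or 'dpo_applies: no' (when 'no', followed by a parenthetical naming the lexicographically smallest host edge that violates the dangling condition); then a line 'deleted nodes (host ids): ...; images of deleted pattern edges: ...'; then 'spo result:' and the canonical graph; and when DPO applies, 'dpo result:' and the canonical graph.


dpo_applies: yes
deleted nodes (host ids): 8; images of deleted pattern edges: (8,3,on)
spo result:
nodes: 0:P, 1:P, 2:P, 3:P, 5:t1, 7:t2, 9:tok, 10:tok, 12:tok, 14:tok, 15:tok
edges: (1,7,in); (2,7,in); (3,5,in); (5,0,out); (9,0,on); (10,0,on); (12,1,on); (14,1,on); (15,0,on)
dpo result:
nodes: 0:P, 1:P, 2:P, 3:P, 5:t1, 7:t2, 9:tok, 10:tok, 12:tok, 14:tok, 15:tok
edges: (1,7,in); (2,7,in); (3,5,in); (5,0,out); (9,0,on); (10,0,on); (12,1,on); (14,1,on); (15,0,on)


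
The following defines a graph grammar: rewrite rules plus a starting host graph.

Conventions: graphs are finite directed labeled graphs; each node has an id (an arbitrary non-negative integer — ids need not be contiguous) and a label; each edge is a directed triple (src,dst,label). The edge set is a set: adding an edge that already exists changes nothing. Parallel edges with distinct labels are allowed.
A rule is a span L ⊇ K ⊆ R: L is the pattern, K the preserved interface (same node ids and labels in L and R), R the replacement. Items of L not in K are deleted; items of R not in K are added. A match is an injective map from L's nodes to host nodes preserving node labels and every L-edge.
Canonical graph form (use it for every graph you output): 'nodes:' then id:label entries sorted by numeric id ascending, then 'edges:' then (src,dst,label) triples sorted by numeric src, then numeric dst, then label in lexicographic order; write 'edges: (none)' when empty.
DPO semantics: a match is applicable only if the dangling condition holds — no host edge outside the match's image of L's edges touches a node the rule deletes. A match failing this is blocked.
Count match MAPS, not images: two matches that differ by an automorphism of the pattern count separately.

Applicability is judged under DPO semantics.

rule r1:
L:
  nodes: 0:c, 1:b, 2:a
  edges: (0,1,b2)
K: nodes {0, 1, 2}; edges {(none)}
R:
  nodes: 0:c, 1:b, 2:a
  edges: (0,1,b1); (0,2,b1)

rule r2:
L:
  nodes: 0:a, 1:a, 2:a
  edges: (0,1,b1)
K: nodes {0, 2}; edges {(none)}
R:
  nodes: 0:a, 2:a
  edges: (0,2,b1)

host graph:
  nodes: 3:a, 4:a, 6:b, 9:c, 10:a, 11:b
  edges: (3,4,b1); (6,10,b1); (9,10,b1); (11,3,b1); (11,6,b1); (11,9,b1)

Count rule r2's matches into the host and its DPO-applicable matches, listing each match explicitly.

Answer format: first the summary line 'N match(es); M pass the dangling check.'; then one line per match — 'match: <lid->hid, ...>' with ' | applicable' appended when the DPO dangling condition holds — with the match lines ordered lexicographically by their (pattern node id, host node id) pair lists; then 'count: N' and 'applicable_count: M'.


1 match(es); 1 pass the dangling check.
match: 0->3, 1->4, 2->10 | applicable
count: 1
applicable_count: 1


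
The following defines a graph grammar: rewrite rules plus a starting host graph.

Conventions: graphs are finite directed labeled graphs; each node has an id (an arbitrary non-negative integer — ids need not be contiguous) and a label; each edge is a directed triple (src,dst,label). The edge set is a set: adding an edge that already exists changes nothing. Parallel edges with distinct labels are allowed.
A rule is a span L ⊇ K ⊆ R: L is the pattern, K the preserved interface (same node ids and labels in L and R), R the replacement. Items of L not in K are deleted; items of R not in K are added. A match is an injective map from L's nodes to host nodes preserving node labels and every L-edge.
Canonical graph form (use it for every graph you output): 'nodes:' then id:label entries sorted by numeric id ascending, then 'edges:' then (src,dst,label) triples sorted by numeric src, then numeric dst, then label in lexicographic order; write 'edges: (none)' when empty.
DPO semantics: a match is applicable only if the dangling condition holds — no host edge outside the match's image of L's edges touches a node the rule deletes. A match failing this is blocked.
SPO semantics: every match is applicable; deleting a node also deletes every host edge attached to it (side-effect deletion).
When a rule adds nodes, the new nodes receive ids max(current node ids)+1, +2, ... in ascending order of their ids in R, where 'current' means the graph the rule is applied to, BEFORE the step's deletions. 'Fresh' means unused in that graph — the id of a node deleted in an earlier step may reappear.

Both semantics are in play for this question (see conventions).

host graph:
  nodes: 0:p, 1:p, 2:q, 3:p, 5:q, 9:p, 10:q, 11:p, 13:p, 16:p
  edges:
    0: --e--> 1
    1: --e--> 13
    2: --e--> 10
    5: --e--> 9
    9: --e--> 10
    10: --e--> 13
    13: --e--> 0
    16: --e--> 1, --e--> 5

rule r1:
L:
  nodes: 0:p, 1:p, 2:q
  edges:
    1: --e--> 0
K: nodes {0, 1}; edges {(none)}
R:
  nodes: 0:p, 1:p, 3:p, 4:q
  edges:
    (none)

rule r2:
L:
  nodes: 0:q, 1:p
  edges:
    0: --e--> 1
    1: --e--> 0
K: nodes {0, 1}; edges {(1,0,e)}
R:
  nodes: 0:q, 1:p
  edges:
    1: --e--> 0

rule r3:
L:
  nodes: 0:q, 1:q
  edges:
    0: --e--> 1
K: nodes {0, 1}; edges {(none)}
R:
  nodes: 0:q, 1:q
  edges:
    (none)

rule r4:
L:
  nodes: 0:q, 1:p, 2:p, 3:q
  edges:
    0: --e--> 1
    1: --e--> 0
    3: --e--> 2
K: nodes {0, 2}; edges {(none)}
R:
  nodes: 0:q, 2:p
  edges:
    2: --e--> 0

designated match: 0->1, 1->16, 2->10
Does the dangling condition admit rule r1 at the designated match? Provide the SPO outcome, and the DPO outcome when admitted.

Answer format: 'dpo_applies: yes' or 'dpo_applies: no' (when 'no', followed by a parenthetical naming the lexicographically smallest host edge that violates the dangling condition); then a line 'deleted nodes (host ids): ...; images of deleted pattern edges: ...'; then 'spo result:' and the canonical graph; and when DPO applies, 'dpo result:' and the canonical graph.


dpo_applies: no
(the rule deletes node 10, which keeps host edge (2,10,e) outside the match image — the dangling condition fails, DPO blocks; SPO proceeds and side-deletes such edges)
deleted nodes (host ids): 10; images of deleted pattern edges: (16,1,e)
spo result:
nodes: 0:p, 1:p, 2:q, 3:p, 5:q, 9:p, 11:p, 13:p, 16:p, 17:p, 18:q
edges: (0,1,e); (1,13,e); (5,9,e); (13,0,e); (16,5,e)


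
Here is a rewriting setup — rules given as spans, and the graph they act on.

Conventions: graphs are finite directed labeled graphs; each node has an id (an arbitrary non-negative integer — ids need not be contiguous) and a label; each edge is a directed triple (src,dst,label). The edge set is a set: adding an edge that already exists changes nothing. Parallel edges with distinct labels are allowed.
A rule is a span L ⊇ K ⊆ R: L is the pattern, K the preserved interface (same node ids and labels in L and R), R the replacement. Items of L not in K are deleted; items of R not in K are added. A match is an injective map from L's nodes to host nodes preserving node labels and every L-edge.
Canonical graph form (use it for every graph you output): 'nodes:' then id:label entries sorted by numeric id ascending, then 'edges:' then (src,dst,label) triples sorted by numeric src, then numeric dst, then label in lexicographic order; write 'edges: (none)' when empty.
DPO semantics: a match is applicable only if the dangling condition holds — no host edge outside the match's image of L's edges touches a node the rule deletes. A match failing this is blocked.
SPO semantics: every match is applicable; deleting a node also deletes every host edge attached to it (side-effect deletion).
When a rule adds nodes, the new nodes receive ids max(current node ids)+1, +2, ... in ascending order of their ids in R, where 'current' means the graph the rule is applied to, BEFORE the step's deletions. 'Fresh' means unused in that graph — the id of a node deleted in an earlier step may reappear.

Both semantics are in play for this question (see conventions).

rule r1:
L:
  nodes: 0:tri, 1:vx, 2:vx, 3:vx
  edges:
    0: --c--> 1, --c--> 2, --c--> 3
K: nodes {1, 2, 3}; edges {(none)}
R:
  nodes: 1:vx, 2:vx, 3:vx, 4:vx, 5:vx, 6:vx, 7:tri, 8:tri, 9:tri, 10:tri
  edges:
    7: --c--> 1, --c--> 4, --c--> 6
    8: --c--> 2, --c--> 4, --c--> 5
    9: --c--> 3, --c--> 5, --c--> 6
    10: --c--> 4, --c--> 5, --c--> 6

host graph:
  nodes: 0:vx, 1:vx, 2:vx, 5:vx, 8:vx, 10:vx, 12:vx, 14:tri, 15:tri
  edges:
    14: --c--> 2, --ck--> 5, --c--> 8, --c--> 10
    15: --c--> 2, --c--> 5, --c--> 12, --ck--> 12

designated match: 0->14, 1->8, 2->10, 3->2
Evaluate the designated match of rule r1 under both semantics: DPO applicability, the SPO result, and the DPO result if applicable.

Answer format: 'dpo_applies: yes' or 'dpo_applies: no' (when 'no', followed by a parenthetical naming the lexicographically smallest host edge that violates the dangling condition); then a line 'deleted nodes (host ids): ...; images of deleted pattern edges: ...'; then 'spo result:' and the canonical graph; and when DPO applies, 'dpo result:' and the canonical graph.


dpo_applies: no
(the rule deletes node 14, which keeps host edge (14,5,ck) outside the match image — the dangling condition fails, DPO blocks; SPO proceeds and side-deletes such edges)
deleted nodes (host ids): 14; images of deleted pattern edges: (14,2,c); (14,8,c); (14,10,c)
spo result:
nodes: 0:vx, 1:vx, 2:vx, 5:vx, 8:vx, 10:vx, 12:vx, 15:tri, 16:vx, 17:vx, 18:vx, 19:tri, 20:tri, 21:tri, 22:tri
edges: (15,2,c); (15,5,c); (15,12,c); (15,12,ck); (19,8,c); (19,16,c); (19,18,c); (20,10,c); (20,16,c); (20,17,c); (21,2,c); (21,17,c); (21,18,c); (22,16,c); (22,17,c); (22,18,c)
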